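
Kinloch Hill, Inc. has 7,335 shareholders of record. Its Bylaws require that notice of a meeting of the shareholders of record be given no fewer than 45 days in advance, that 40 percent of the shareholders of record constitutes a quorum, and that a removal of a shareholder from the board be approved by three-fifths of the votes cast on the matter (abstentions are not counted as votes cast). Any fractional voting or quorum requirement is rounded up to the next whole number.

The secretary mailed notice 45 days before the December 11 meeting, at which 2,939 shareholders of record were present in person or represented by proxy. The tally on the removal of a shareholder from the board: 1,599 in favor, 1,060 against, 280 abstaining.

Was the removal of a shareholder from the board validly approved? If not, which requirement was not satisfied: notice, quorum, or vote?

Notice: 45 days given; 45 required. Satisfied.
Quorum: 40% of 7,335 = 2,934; 2,939 present. Satisfied.
Vote: requires three-fifths of the votes cast (2,939 − 280 abstaining = 2,659); 3/5 of 2659 = 1595.40, rounded up to 1596, so 1,596 needed; 1,599 in favor. Satisfied.

Valid — all requirements satisfied.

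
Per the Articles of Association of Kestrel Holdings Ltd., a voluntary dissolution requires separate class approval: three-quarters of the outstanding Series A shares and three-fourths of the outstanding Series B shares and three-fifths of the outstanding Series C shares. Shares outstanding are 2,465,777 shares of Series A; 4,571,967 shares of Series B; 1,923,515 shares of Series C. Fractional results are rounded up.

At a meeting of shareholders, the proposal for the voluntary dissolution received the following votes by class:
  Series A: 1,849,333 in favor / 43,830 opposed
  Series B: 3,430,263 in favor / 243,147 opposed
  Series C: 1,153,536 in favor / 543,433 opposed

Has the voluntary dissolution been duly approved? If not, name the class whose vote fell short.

Not approved — the Series C shares did not give the required vote.

Series A: 3/4 of 2465777 = 1849332.75, rounded up to 1849333; 1,849,333 required, 1,849,333 in favor — approved.
Series B: 3/4 of 4571967 = 3428975.25, rounded up to 3428976; 3,428,976 required, 3,430,263 in favor — approved.
Series C: 3/5 of 1923515 = 1154109; 1,154,109 required, 1,153,536 in favor — not approved.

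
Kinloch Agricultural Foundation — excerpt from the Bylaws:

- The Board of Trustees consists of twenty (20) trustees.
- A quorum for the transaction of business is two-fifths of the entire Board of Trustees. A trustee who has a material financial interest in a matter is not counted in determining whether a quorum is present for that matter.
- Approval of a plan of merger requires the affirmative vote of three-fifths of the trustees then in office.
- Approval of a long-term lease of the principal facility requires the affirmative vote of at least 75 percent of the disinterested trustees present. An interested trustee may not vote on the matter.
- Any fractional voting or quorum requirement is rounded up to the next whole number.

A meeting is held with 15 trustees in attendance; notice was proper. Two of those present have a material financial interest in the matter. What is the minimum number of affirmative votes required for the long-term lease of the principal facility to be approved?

10

The long-term lease of the principal facility requires three-fourths of the disinterested trustees present (15 − 2 = 13).
3/4 of 13 = 9.75, rounded up to 10.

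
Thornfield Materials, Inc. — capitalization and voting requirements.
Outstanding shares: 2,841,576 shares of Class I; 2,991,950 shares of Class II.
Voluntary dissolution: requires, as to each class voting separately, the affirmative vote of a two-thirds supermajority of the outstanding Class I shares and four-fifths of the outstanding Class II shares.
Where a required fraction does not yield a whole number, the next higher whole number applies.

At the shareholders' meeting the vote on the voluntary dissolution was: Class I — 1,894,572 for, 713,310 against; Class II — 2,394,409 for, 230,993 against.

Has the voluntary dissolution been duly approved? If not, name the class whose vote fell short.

Approved — every class gave the required vote.

Class I: 2/3 of 2841576 = 1894384; 1,894,384 required, 1,894,572 in favor — approved.
Class II: 4/5 of 2991950 = 2393560; 2,393,560 required, 2,394,409 in favor — approved.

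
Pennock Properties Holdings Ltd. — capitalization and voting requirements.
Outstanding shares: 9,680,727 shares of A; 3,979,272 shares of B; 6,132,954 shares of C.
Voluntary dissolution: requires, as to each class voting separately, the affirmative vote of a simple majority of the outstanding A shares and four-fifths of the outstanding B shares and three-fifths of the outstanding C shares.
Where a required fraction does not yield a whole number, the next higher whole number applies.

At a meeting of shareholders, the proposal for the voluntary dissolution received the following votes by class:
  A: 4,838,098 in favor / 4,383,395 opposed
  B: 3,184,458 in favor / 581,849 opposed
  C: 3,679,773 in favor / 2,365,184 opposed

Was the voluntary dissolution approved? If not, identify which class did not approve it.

Not approved — the A shares did not give the required vote.

A: a majority of 9680727 is 4840364; 4,840,364 required, 4,838,098 in favor — not approved.
B: 4/5 of 3979272 = 3183417.60, rounded up to 3183418; 3,183,418 required, 3,184,458 in favor — approved.
C: 3/5 of 6132954 = 3679772.40, rounded up to 3679773; 3,679,773 required, 3,679,773 in favor — approved.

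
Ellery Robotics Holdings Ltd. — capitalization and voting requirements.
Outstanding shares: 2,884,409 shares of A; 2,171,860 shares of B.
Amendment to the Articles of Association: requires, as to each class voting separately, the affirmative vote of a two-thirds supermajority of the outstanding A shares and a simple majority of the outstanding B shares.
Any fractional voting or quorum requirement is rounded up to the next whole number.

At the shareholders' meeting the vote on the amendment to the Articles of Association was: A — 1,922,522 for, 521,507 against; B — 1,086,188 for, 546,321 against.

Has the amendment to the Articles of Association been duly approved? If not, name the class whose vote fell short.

A: 2/3 of 2884409 = 1922939.33, rounded up to 1922940; 1,922,940 required, 1,922,522 in favor — not approved.
B: a majority of 2171860 is 1085931; 1,085,931 required, 1,086,188 in favor — approved.

Not approved — the A shares did not give the required vote.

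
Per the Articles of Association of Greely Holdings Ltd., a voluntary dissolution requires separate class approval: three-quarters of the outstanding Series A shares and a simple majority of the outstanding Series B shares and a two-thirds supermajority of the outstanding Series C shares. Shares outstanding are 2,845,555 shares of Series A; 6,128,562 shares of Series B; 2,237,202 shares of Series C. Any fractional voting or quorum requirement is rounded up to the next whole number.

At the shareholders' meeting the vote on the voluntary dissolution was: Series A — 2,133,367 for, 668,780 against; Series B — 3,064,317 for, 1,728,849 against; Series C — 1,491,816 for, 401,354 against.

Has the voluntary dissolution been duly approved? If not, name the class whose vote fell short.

Series A: 3/4 of 2845555 = 2134166.25, rounded up to 2134167; 2,134,167 required, 2,133,367 in favor — not approved.
Series B: a majority of 6128562 is 3064282; 3,064,282 required, 3,064,317 in favor — approved.
Series C: 2/3 of 2237202 = 1491468; 1,491,468 required, 1,491,816 in favor — approved.

Not approved — the Series A shares did not give the required vote.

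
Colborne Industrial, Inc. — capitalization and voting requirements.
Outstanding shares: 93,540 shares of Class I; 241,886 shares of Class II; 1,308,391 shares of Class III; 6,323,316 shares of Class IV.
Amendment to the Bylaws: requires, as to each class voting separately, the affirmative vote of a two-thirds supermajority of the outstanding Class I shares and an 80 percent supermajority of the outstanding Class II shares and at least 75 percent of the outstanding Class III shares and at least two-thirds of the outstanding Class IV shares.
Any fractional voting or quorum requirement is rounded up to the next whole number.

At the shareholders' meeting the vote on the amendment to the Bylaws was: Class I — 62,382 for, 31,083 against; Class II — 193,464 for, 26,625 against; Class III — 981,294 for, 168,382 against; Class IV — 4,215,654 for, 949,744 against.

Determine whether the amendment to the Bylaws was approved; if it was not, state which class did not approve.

Class I: 2/3 of 93540 = 62360; 62,360 required, 62,382 in favor — approved.
Class II: 4/5 of 241886 = 193508.80, rounded up to 193509; 193,509 required, 193,464 in favor — not approved.
Class III: 3/4 of 1308391 = 981293.25, rounded up to 981294; 981,294 required, 981,294 in favor — approved.
Class IV: 2/3 of 6323316 = 4215544; 4,215,544 required, 4,215,654 in favor — approved.

Not approved — the Class II shares did not give the required vote.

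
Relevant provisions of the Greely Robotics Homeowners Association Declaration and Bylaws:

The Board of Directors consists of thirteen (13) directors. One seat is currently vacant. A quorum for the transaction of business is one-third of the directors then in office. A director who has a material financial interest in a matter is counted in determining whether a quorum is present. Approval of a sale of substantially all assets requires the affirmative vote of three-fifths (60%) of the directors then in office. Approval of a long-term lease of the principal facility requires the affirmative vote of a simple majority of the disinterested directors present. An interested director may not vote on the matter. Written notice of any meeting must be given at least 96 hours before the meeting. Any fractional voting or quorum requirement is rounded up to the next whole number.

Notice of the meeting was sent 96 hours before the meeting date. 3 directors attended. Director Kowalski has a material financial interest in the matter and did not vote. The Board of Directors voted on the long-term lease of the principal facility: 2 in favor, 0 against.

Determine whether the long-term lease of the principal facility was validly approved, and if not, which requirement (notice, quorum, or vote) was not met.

Invalid — quorum requirement not satisfied.

Notice: 96 hours given; 96 required (96 ≥ 96). Satisfied.
Quorum: 3 present (interested directors count toward quorum); quorum is 4. Not satisfied.
Vote: the long-term lease of the principal facility requires a majority of the disinterested directors present (3 − 1 = 2). A majority of 2 is 2, so 2 affirmative votes are needed; 2 voted in favor. Satisfied. (Moot — without a quorum no business can be validly transacted.)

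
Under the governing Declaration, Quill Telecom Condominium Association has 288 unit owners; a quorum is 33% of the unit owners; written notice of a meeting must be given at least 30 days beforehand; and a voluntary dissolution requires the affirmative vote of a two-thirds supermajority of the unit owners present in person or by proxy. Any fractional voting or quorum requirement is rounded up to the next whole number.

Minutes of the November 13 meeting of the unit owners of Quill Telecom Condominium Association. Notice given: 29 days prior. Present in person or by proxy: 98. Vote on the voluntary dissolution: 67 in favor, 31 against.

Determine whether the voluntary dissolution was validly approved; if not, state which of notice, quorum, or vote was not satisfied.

Notice: 29 days given; 30 required. Not satisfied.
Quorum: 33% of 288 = 95.04, rounded up to 96; 98 present. Satisfied.
Vote: requires two-thirds of those present (98); 2/3 of 98 = 65.33, rounded up to 66, so 66 needed; 67 in favor. Satisfied.

Invalid — notice requirement not satisfied.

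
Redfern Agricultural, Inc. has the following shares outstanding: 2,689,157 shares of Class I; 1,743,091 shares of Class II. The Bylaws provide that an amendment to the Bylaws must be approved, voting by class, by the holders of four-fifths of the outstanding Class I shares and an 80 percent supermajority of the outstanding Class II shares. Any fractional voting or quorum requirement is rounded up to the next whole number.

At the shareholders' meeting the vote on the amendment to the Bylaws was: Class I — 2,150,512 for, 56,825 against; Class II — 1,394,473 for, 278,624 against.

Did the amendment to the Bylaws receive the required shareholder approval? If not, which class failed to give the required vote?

Class I: 4/5 of 2689157 = 2151325.60, rounded up to 2151326; 2,151,326 required, 2,150,512 in favor — not approved.
Class II: 4/5 of 1743091 = 1394472.80, rounded up to 1394473; 1,394,473 required, 1,394,473 in favor — approved.

Not approved — the Class I shares did not give the required vote.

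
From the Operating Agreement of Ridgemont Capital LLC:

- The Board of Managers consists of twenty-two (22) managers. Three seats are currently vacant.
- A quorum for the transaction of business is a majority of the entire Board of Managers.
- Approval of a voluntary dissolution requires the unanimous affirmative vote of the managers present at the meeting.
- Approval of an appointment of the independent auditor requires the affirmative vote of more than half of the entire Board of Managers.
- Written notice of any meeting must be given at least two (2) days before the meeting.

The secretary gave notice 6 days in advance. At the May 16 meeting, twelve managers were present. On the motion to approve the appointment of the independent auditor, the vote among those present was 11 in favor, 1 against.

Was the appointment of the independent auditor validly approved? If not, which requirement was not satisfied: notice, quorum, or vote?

Notice: 6 days given; 2 required (6 ≥ 2). Satisfied.
Quorum: 12 present; quorum is 12. Satisfied.
Vote: the appointment of the independent auditor requires a majority of the entire Board of Managers (22). A majority of 22 is 12, so 12 affirmative votes are needed; 11 voted in favor. Not satisfied.

Invalid — vote requirement not satisfied.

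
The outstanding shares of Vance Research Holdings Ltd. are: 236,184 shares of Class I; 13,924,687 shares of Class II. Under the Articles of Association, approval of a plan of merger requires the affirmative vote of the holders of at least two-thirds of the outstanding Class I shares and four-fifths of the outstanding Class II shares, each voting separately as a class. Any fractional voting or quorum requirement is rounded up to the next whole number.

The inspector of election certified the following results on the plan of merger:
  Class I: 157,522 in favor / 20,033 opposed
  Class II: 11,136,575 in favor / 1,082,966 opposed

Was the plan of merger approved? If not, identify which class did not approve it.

Not approved — the Class II shares did not give the required vote.

Class I: 2/3 of 236184 = 157456; 157,456 required, 157,522 in favor — approved.
Class II: 4/5 of 13924687 = 11139749.60, rounded up to 11139750; 11,139,750 required, 11,136,575 in favor — not approved.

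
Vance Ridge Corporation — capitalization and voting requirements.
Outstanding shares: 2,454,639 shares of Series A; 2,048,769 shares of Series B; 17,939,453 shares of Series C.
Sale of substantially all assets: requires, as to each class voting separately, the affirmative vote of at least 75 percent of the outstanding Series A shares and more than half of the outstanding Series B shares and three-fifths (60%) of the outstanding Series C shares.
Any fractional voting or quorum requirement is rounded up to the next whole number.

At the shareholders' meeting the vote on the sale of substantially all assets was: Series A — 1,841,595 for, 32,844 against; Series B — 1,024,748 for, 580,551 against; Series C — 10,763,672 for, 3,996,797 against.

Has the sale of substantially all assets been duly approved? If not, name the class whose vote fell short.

Approved — every class gave the required vote.

Series A: 3/4 of 2454639 = 1840979.25, rounded up to 1840980; 1,840,980 required, 1,841,595 in favor — approved.
Series B: a majority of 2048769 is 1024385; 1,024,385 required, 1,024,748 in favor — approved.
Series C: 3/5 of 17939453 = 10763671.80, rounded up to 10763672; 10,763,672 required, 10,763,672 in favor — approved.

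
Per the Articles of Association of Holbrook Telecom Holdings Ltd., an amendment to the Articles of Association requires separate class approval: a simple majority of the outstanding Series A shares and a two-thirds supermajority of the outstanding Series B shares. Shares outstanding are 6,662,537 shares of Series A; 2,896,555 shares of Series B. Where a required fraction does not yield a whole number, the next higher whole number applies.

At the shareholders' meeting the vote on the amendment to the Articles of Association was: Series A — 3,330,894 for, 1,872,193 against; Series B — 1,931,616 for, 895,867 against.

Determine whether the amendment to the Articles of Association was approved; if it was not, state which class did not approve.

Series A: a majority of 6662537 is 3331269; 3,331,269 required, 3,330,894 in favor — not approved.
Series B: 2/3 of 2896555 = 1931036.67, rounded up to 1931037; 1,931,037 required, 1,931,616 in favor — approved.

Not approved — the Series A shares did not give the required vote.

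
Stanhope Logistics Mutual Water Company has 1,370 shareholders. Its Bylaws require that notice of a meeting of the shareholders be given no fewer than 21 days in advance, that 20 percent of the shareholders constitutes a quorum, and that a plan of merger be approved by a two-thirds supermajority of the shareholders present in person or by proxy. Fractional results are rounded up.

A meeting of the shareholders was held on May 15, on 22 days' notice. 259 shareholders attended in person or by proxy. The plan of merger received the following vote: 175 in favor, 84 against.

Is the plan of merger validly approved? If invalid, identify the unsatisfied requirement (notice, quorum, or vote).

Notice: 22 days given; 21 required. Satisfied.
Quorum: 20% of 1,370 = 274; 259 present. Not satisfied.
Vote: requires two-thirds of those present (259); 2/3 of 259 = 172.67, rounded up to 173, so 173 needed; 175 in favor. Satisfied.

Invalid — quorum requirement not satisfied.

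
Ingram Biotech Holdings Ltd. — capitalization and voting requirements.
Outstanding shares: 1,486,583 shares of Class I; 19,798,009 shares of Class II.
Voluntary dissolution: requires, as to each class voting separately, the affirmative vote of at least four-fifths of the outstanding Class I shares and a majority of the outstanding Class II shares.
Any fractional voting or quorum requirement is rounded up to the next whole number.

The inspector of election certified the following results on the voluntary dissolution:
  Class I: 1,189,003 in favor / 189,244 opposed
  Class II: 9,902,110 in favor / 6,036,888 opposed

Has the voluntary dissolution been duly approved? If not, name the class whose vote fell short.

Class I: 4/5 of 1486583 = 1189266.40, rounded up to 1189267; 1,189,267 required, 1,189,003 in favor — not approved.
Class II: a majority of 19798009 is 9899005; 9,899,005 required, 9,902,110 in favor — approved.

Not approved — the Class I shares did not give the required vote.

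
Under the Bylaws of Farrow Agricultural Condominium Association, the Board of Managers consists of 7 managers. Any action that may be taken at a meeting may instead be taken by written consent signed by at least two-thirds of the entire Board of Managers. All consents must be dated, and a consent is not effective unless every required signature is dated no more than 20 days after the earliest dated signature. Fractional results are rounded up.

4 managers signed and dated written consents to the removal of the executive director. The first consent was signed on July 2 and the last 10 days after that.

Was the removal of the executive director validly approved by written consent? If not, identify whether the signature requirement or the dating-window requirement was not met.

Signatures required: at least two-thirds of 7 — 2/3 of 7 = 4.67, rounded up to 5, so 5 needed; 4 signed. Insufficient.
Dating window: the latest signature is 10 days after the earliest; the limit is 20 days. Within the window.

Not effective — insufficient signatures.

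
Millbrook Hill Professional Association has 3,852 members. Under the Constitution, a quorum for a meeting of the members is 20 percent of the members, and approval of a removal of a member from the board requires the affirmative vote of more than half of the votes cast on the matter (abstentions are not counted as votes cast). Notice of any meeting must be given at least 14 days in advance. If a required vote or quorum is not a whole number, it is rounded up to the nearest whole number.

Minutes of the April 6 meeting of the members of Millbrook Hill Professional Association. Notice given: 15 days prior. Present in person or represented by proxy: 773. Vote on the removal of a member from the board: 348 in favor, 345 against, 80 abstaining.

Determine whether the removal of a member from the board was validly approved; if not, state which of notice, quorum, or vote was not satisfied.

Notice: 15 days given; 14 required. Satisfied.
Quorum: 20% of 3,852 = 770.40, rounded up to 771; 773 present. Satisfied.
Vote: requires a majority of the votes cast (773 − 80 abstaining = 693); a majority of 693 is 347, so 347 needed; 348 in favor. Satisfied.

Valid — all requirements satisfied.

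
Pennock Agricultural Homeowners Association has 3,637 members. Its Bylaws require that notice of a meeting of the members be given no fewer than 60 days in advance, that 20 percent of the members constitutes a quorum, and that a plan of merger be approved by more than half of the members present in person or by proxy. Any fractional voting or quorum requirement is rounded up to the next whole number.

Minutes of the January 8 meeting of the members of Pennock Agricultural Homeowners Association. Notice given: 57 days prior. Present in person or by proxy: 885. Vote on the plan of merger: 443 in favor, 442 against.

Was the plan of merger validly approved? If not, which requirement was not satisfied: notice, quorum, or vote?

Invalid — notice requirement not satisfied.

Notice: 57 days given; 60 required. Not satisfied.
Quorum: 20% of 3,637 = 727.40, rounded up to 728; 885 present. Satisfied.
Vote: requires a majority of those present (885); a majority of 885 is 443, so 443 needed; 443 in favor. Satisfied.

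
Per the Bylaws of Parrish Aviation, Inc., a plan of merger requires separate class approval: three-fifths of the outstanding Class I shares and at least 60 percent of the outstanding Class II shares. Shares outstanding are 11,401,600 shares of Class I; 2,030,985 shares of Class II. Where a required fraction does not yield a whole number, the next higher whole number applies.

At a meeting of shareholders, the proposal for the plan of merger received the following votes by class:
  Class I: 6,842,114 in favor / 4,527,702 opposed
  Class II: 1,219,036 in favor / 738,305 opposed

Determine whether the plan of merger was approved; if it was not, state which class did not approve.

Class I: 3/5 of 11401600 = 6840960; 6,840,960 required, 6,842,114 in favor — approved.
Class II: 3/5 of 2030985 = 1218591; 1,218,591 required, 1,219,036 in favor — approved.

Approved — every class gave the required vote.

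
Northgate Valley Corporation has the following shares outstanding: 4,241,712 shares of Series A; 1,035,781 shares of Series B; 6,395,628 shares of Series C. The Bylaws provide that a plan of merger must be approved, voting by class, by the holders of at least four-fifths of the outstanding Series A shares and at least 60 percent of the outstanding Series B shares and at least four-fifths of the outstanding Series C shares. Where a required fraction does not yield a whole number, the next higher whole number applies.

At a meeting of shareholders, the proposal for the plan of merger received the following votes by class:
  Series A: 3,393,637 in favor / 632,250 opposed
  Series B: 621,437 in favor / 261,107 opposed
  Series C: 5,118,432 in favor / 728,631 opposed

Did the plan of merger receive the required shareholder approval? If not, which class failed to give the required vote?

Series A: 4/5 of 4241712 = 3393369.60, rounded up to 3393370; 3,393,370 required, 3,393,637 in favor — approved.
Series B: 3/5 of 1035781 = 621468.60, rounded up to 621469; 621,469 required, 621,437 in favor — not approved.
Series C: 4/5 of 6395628 = 5116502.40, rounded up to 5116503; 5,116,503 required, 5,118,432 in favor — approved.

Not approved — the Series B shares did not give the required vote.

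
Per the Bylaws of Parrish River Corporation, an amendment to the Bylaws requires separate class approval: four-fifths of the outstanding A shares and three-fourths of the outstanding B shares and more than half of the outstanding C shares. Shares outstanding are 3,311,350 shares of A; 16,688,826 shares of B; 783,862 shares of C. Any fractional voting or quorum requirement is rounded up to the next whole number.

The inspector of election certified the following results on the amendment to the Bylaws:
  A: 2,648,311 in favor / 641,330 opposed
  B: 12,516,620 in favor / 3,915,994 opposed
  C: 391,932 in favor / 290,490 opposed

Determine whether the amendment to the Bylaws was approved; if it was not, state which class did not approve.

Not approved — the A shares did not give the required vote.

A: 4/5 of 3311350 = 2649080; 2,649,080 required, 2,648,311 in favor — not approved.
B: 3/4 of 16688826 = 12516619.50, rounded up to 12516620; 12,516,620 required, 12,516,620 in favor — approved.
C: a majority of 783862 is 391932; 391,932 required, 391,932 in favor — approved.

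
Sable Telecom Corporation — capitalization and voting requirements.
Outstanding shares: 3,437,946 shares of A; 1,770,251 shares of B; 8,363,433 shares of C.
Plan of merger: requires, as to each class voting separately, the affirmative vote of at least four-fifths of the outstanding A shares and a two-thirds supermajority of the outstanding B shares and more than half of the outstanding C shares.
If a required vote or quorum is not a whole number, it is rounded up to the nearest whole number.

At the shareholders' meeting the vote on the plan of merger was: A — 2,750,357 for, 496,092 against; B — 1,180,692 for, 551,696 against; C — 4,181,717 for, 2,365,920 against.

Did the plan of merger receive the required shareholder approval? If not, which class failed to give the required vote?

Approved — every class gave the required vote.

A: 4/5 of 3437946 = 2750356.80, rounded up to 2750357; 2,750,357 required, 2,750,357 in favor — approved.
B: 2/3 of 1770251 = 1180167.33, rounded up to 1180168; 1,180,168 required, 1,180,692 in favor — approved.
C: a majority of 8363433 is 4181717; 4,181,717 required, 4,181,717 in favor — approved.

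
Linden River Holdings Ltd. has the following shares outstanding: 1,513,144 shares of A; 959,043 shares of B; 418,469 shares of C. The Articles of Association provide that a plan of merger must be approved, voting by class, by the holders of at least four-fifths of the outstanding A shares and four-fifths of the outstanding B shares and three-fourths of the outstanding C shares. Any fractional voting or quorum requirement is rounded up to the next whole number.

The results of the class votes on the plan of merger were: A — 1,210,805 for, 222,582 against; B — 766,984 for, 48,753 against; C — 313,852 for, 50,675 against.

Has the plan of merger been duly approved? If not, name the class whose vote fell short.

A: 4/5 of 1513144 = 1210515.20, rounded up to 1210516; 1,210,516 required, 1,210,805 in favor — approved.
B: 4/5 of 959043 = 767234.40, rounded up to 767235; 767,235 required, 766,984 in favor — not approved.
C: 3/4 of 418469 = 313851.75, rounded up to 313852; 313,852 required, 313,852 in favor — approved.

Not approved — the B shares did not give the required vote.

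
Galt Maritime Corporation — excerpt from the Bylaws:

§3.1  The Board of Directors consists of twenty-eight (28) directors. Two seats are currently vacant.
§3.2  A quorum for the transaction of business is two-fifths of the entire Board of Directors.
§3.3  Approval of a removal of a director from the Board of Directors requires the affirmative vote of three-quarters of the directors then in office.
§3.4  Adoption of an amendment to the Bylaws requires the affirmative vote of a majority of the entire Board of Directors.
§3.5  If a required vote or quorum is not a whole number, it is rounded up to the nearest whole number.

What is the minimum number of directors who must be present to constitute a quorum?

12

2/5 of 28 = 11.20, rounded up to 12.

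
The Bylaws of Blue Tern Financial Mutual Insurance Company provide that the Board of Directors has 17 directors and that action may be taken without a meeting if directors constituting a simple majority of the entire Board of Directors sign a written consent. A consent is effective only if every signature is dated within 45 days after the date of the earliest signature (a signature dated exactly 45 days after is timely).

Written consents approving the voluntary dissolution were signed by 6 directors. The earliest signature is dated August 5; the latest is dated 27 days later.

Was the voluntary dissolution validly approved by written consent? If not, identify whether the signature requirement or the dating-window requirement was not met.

Signatures required: a simple majority of 17 — a majority of 17 is 9, so 9 needed; 6 signed. Insufficient.
Dating window: the latest signature is 27 days after the earliest; the limit is 45 days. Within the window.

Not effective — insufficient signatures.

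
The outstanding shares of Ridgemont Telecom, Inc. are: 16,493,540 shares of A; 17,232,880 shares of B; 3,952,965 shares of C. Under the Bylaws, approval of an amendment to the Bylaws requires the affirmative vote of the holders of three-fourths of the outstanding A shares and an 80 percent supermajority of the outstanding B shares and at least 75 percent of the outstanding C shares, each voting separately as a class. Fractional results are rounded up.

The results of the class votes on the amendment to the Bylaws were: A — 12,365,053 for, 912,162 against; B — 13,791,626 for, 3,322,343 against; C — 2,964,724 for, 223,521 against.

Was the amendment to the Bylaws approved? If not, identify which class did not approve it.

A: 3/4 of 16493540 = 12370155; 12,370,155 required, 12,365,053 in favor — not approved.
B: 4/5 of 17232880 = 13786304; 13,786,304 required, 13,791,626 in favor — approved.
C: 3/4 of 3952965 = 2964723.75, rounded up to 2964724; 2,964,724 required, 2,964,724 in favor — approved.

Not approved — the A shares did not give the required vote.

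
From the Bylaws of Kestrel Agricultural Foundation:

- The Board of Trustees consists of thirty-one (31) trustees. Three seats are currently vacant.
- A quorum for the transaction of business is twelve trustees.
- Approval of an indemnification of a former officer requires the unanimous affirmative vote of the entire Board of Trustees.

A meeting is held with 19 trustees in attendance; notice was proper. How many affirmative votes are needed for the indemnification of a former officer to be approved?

31

The indemnification of a former officer requires the unanimous vote of the entire Board of Trustees (31).
Unanimous means all 31.
(Only 19 can vote, so the indemnification of a former officer cannot pass at this meeting, but the required vote is still 31.)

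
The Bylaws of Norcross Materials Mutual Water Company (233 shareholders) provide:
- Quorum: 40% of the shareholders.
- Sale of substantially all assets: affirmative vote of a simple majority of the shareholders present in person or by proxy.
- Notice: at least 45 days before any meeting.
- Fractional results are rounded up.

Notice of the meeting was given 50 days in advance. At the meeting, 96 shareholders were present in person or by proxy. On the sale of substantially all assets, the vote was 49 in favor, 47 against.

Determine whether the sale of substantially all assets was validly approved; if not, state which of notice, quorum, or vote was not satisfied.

Valid — all requirements satisfied.

Notice: 50 days given; 45 required. Satisfied.
Quorum: 40% of 233 = 93.20, rounded up to 94; 96 present. Satisfied.
Vote: requires a majority of those present (96); a majority of 96 is 49, so 49 needed; 49 in favor. Satisfied.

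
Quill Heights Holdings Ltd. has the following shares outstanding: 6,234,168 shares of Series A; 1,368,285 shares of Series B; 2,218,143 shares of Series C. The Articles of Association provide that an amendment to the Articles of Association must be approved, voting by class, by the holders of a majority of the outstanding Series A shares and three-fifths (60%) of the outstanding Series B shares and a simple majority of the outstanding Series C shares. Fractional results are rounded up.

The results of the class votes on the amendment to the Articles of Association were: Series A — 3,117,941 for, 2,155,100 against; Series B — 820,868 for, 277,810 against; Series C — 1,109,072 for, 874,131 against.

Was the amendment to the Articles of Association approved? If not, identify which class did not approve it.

Not approved — the Series B shares did not give the required vote.

Series A: a majority of 6234168 is 3117085; 3,117,085 required, 3,117,941 in favor — approved.
Series B: 3/5 of 1368285 = 820971; 820,971 required, 820,868 in favor — not approved.
Series C: a majority of 2218143 is 1109072; 1,109,072 required, 1,109,072 in favor — approved.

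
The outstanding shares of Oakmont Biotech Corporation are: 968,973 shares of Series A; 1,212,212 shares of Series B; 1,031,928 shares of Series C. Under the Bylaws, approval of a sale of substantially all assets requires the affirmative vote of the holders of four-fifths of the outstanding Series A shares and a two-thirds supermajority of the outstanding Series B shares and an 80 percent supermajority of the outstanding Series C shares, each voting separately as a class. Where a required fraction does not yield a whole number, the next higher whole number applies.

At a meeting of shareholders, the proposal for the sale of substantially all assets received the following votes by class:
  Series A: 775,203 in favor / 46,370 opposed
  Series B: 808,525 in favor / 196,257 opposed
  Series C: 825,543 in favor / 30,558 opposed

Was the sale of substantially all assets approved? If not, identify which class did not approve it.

Approved — every class gave the required vote.

Series A: 4/5 of 968973 = 775178.40, rounded up to 775179; 775,179 required, 775,203 in favor — approved.
Series B: 2/3 of 1212212 = 808141.33, rounded up to 808142; 808,142 required, 808,525 in favor — approved.
Series C: 4/5 of 1031928 = 825542.40, rounded up to 825543; 825,543 required, 825,543 in favor — approved.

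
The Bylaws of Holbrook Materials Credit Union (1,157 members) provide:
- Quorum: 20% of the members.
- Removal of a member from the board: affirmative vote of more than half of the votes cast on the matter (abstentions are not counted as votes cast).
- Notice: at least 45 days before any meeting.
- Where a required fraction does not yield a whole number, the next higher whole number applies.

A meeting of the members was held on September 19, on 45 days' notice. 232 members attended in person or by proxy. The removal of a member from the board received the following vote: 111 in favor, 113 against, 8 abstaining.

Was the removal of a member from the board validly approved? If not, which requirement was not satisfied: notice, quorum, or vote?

Invalid — vote requirement not satisfied.

Notice: 45 days given; 45 required. Satisfied.
Quorum: 20% of 1,157 = 231.40, rounded up to 232; 232 present. Satisfied.
Vote: requires a majority of the votes cast (232 − 8 abstaining = 224); a majority of 224 is 113, so 113 needed; 111 in favor. Not satisfied.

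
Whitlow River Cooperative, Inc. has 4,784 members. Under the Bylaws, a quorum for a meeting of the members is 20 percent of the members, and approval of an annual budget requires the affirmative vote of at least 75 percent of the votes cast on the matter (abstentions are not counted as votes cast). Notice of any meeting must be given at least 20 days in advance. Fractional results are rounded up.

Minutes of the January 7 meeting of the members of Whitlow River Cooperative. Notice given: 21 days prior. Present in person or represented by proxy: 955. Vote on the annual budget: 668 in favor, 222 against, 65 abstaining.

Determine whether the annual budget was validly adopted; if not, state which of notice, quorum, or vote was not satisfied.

Notice: 21 days given; 20 required. Satisfied.
Quorum: 20% of 4,784 = 956.80, rounded up to 957; 955 present. Not satisfied.
Vote: requires three-fourths of the votes cast (955 − 65 abstaining = 890); 3/4 of 890 = 667.50, rounded up to 668, so 668 needed; 668 in favor. Satisfied.

Invalid — quorum requirement not satisfied.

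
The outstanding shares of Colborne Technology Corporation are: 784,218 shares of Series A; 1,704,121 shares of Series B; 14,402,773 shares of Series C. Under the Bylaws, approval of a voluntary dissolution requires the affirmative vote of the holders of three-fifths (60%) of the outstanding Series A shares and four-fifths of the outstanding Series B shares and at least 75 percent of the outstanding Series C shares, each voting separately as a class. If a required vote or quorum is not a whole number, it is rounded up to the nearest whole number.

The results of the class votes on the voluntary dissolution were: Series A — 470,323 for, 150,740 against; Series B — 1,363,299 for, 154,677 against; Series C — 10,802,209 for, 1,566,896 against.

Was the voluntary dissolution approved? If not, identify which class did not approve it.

Not approved — the Series A shares did not give the required vote.

Series A: 3/5 of 784218 = 470530.80, rounded up to 470531; 470,531 required, 470,323 in favor — not approved.
Series B: 4/5 of 1704121 = 1363296.80, rounded up to 1363297; 1,363,297 required, 1,363,299 in favor — approved.
Series C: 3/4 of 14402773 = 10802079.75, rounded up to 10802080; 10,802,080 required, 10,802,209 in favor — approved.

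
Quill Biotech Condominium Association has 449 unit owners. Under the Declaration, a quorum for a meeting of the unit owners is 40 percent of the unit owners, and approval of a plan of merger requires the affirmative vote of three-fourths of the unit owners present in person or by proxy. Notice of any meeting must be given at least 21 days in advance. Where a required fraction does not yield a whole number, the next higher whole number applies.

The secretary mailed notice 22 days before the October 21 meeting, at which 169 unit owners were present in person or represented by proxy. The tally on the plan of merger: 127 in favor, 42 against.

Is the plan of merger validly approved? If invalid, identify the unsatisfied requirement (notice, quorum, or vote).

Invalid — quorum requirement not satisfied.

Notice: 22 days given; 21 required. Satisfied.
Quorum: 40% of 449 = 179.60, rounded up to 180; 169 present. Not satisfied.
Vote: requires three-fourths of those present (169); 3/4 of 169 = 126.75, rounded up to 127, so 127 needed; 127 in favor. Satisfied.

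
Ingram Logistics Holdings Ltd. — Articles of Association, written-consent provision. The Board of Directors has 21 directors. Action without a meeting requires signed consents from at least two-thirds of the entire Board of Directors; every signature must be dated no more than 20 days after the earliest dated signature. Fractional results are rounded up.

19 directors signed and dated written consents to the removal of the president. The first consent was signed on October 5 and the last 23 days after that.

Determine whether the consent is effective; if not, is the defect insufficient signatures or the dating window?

Not effective — dating-window requirement not satisfied.

Signatures required: at least two-thirds of 21 — 2/3 of 21 = 14, so 14 needed; 19 signed. Sufficient.
Dating window: the latest signature is 23 days after the earliest; the limit is 20 days. Outside the window.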